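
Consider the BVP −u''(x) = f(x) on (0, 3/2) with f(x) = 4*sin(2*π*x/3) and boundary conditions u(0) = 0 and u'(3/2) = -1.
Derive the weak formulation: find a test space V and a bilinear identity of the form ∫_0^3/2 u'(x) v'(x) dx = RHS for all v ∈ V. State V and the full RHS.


V = {v ∈ H^1(0, 3/2) : v(0) = 0} (test functions vanish at x = 0 where u is specified); weak form: ∫_0^3/2 u'v' dx = ∫_0^3/2 (4*sin(2*π*x/3)) v dx − v(3/2) for all v ∈ V.

Multiply both sides by a test function v and integrate from 0 to 3/2:
  ∫_0^3/2 −u''(x) v(x) dx = ∫_0^3/2 f(x) v(x) dx.
Integrate the LHS by parts once:
  ∫_0^3/2 −u'' v dx = −[u'(x) v(x)]_0^3/2 + ∫_0^3/2 u'(x) v'(x) dx.
Thus ∫_0^3/2 u'(x) v'(x) dx = ∫_0^3/2 f(x) v(x) dx + [u'(x) v(x)]_0^3/2.
Choose V so that boundary terms are either known or forced to vanish.
Mixed BC: u(0) = 0 (Dirichlet) and u'(3/2) = -1 (Neumann). Define V = {v ∈ H^1(0, 3/2) : v(0) = 0}. Then [u' v]_0^3/2 = u'(3/2)·v(3/2) − u'(0)·0 = − v(3/2).
Weak formulation: find u (satisfying any essential BC) such that ∫_0^3/2 u'(x) v'(x) dx = ∫_0^3/2 f v dx − v(3/2) for all v ∈ V (Dirichlet at 0 absorbed into V; Neumann datum at x = 3/2 contributes the boundary term).
Substituting f(x) = 4*sin(2*π*x/3), the right-hand side is ∫_0^3/2 (4*sin(2*π*x/3)) v dx − v(3/2).


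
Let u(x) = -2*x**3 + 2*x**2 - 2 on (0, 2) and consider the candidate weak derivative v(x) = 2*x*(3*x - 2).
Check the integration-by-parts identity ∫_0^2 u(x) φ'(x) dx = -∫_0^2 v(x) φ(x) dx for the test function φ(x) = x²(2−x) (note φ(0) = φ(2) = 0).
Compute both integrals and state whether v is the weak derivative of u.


LHS = 32/5, RHS = -32/5. No, v is not the weak derivative of u.

u(x) = -2*x**3 + 2*x**2 - 2, classical derivative u'(x) = -6*x**2 + 4*x.
φ(x) = x²(2−x), so φ'(x) = x*(4 - 3*x).
Note φ(0) = φ(2) = 0, so the boundary term u·φ vanishes.
LHS = ∫_0^2 u(x) φ'(x) dx = ∫_0^2 (6*x^5 - 14*x^4 + 8*x^3 + 6*x^2 - 8*x) dx. Term by term:
  ∫_0^2 6*x^5 dx = 64;  ∫_0^2 -14*x^4 dx = -448/5;  ∫_0^2 8*x^3 dx = 32;
  ∫_0^2 6*x^2 dx = 16;  ∫_0^2 -8*x dx = -16.
Sum: 64 − 448/5 + 32 + 16 − 16 = 32/5.
So LHS = 32/5.
∫_0^2 v(x) φ(x) dx = ∫_0^2 (-6*x^5 + 16*x^4 - 8*x^3) dx. Term by term:
  ∫_0^2 -6*x^5 dx = -64;  ∫_0^2 16*x^4 dx = 512/5;  ∫_0^2 -8*x^3 dx = -32.
Sum: -64 + 512/5 − 32 = 32/5.
So RHS = -∫_0^2 v(x) φ(x) dx = -32/5.
LHS − RHS = 64/5 ≠ 0, so the identity fails.
(For a valid weak derivative the identity must hold for EVERY test function, in particular this one. The failure shows v is NOT the weak derivative of u.)
Correct weak derivative would be u'(x) = -6*x**2 + 4*x.


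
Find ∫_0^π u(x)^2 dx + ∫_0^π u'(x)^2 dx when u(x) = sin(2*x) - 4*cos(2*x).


||u||_{H^1(0,π)}^2 = 85*π/2

u'(x) = 8*sin(2*x) + 2*cos(2*x).
Expand u² and (u')² and integrate term by term on (0, π), using: for integers n ≥ 1, ∫_0^π sin²(nx) dx = ∫_0^π cos²(nx) dx = π/2; for n ≠ n', ∫_0^π sin(nx)sin(n'x) dx = ∫_0^π cos(nx)cos(n'x) dx = 0; and by product-to-sum, ∫_0^π sin(nx)cos(n'x) dx = ½∫_0^π [sin((n+n')x) + sin((n−n')x)] dx, which is 0 when n+n' is even and 2n/(n²−n'²) when n+n' is odd (it need not vanish on (0, π)).
  u² squared terms: (-4)²·∫cos(2x)² dx = 16·π/2 = 8*π;  (1)²·∫sin(2x)² dx = 1·π/2 = π/2.
  u² cross terms: 2·(-4)·(1)·∫cos(2x)·sin(2x) dx = -8·(0) = 0.
  So ∫_0^π u² dx = 8*π + π/2 + 0 = 17*π/2.
  (u')² squared terms: (2)²·∫cos(2x)² dx = 4·π/2 = 2*π;  (8)²·∫sin(2x)² dx = 64·π/2 = 32*π.
  (u')² cross terms: 2·(2)·(8)·∫cos(2x)·sin(2x) dx = 32·(0) = 0.
  So ∫_0^π (u')² dx = 2*π + 32*π + 0 = 34*π.
||u||_{H^1}^2 = (17*π/2) + (34*π) = 85*π/2.


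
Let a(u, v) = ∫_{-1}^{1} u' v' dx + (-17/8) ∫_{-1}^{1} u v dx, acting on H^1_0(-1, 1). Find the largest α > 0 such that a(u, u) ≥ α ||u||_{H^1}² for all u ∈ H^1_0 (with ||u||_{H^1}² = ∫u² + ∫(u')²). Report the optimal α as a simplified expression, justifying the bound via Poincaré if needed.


α = (-17/2 + π^2)/(4 + π^2)

Coercivity of a(·,·) on H^1_0(-1, 1) means a(u, u) ≥ α ||u||_{H^1}² for every u ∈ H^1_0.
The interval has length L = 2, and Poincaré/coercivity depend only on L. Here a(u, u) = ∫(u')² + (-17/8)·∫u².
Here c = -17/8 < 0 with |c| < (π/L)² = π^2/4, so coercivity still holds. The condition a(u,u) ≥ α||u||_{H^1}² reads (1−α)∫(u')² ≥ (α−c)∫u². Any admissible α is ≤ 1 (rapidly oscillating u have ∫u²/∫(u')² → 0), and α = 1 would force 0 ≥ (1−c)∫u², impossible since c < 1; so 1−α > 0. By the sharp Poincaré inequality on H^1_0 of an interval of length L, ∫(u')² ≥ (π/L)²∫u² with equality for the first sine mode sin(π(x−x₀)/L) (x₀ the left endpoint), so the inequality holds for all u iff (1−α)(π/L)² ≥ α − c, i.e. α ≤ ((π/L)² + c)/((π/L)² + 1) = (1 + c(L/π)²)/(1 + (L/π)²). (Direct route, valid since c ≤ 0: Poincaré gives c∫u² ≥ c(L/π)²∫(u')², so a(u,u) ≥ (1 + c(L/π)²)∫(u')², while ||u||_{H^1}² ≤ (1 + (L/π)²)∫(u')²; dividing yields the same α.) With (π/L)² = π^2/4 and c = -17/8, the largest admissible constant is α = ((π/L)² + c)/((π/L)² + 1).
Simplifying, α = (-17/2 + π^2)/(4 + π^2).


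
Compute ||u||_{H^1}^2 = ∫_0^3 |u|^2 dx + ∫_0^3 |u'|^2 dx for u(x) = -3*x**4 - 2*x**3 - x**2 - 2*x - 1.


||u||_{H^1}^2 = 1038849/10

The H^1 norm (squared) on an interval (0, L) is
  ||u||_{H^1}^2 = ∫_0^L u(x)^2 dx + ∫_0^L u'(x)^2 dx.
Compute u'(x) = -12*x**3 - 6*x**2 - 2*x - 2.
Then u(x)^2 = 9*x**8 + 12*x**7 + 10*x**6 + 16*x**5 + 15*x**4 + 8*x**3 + 6*x**2 + 4*x + 1 and u'(x)^2 = 144*x**6 + 144*x**5 + 84*x**4 + 72*x**3 + 28*x**2 + 8*x + 4.
Integrate each monomial from 0 to 3 using ∫_0^3 c·x^n dx = c·3^(n+1)/(n+1):
  ∫_0^3 u(x)^2 dx = ∫_0^3 (9*x^8 + 12*x^7 + 10*x^6 + 16*x^5 + 15*x^4 + 8*x^3 + 6*x^2 + 4*x + 1) dx. Term by term:
    ∫_0^3 9*x^8 dx = 19683;  ∫_0^3 12*x^7 dx = 19683/2;  ∫_0^3 10*x^6 dx = 21870/7;
    ∫_0^3 16*x^5 dx = 1944;  ∫_0^3 15*x^4 dx = 729;  ∫_0^3 8*x^3 dx = 162;
    ∫_0^3 6*x^2 dx = 54;  ∫_0^3 4*x dx = 18;  ∫_0^3 1 dx = 3.
  Sum: 19683 + 19683/2 + 21870/7 + 1944 + 729 + 162 + 54 + 18 + 3 = 497823/14.
  ∫_0^3 u'(x)^2 dx = ∫_0^3 (144*x^6 + 144*x^5 + 84*x^4 + 72*x^3 + 28*x^2 + 8*x + 4) dx. Term by term:
    ∫_0^3 144*x^6 dx = 314928/7;  ∫_0^3 144*x^5 dx = 17496;  ∫_0^3 84*x^4 dx = 20412/5;
    ∫_0^3 72*x^3 dx = 1458;  ∫_0^3 28*x^2 dx = 252;  ∫_0^3 8*x dx = 36;
    ∫_0^3 4 dx = 12.
  Sum: 314928/7 + 17496 + 20412/5 + 1458 + 252 + 36 + 12 = 2391414/35.
Adding: ||u||_{H^1}^2 = 497823/14 + 2391414/35 = 1038849/10.


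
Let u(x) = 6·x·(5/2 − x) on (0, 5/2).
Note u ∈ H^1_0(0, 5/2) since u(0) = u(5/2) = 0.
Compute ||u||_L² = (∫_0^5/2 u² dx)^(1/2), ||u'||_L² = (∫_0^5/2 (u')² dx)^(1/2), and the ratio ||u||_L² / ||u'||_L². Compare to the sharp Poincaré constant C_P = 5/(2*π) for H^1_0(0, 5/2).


||u||_L² / ||u'||_L² = sqrt(10)/4 < C_P = 5/(2*π).

u(x) = 6·x·(5/2 − x), so u'(x) = 15 - 12*x.
u(x) = 6·x·(5/2 − x) vanishes at x = 0 and x = 5/2, so u ∈ H^1_0(0, 5/2). Differentiate via the product rule and integrate the resulting polynomials term by term.
  ∫_0^5/2 u² dx = ∫_0^5/2 (36*x^4 - 180*x^3 + 225*x^2) dx. Term by term:
    ∫_0^5/2 36*x^4 dx = 5625/8;  ∫_0^5/2 -180*x^3 dx = -28125/16;  ∫_0^5/2 225*x^2 dx = 9375/8.
  Sum: 5625/8 − 28125/16 + 9375/8 = 1875/16.
  ∫_0^5/2 (u')² dx = ∫_0^5/2 (144*x^2 - 360*x + 225) dx. Term by term:
    ∫_0^5/2 144*x^2 dx = 750;  ∫_0^5/2 -360*x dx = -1125;  ∫_0^5/2 225 dx = 1125/2.
  Sum: 750 − 1125 + 1125/2 = 375/2.
∫_0^5/2 u² dx = 1875/16, so ||u||_L² = 25*sqrt(3)/4.
∫_0^5/2 (u')² dx = 375/2, so ||u'||_L² = 5*sqrt(30)/2.
Ratio ||u||_L² / ||u'||_L² = sqrt(10)/4.
Sharp Poincaré constant on H^1_0(0, 5/2) is C_P = L/π = 5/(2*π), achieved by sin(2*π/5·x).
A polynomial bump cannot attain the sharp Poincaré constant (only the first sine eigenfunction does), so the ratio is strictly less than C_P, consistent with ||u||_L² ≤ C_P ||u'||_L².


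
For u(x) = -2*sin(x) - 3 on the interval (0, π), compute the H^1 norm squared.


||u||_{H^1(0,π)}^2 = 24 + 13*π

u'(x) = -2*cos(x).
Expand u² and (u')² and integrate term by term on (0, π), using: for integers n ≥ 1, ∫_0^π sin²(nx) dx = ∫_0^π cos²(nx) dx = π/2; for n ≠ n', ∫_0^π sin(nx)sin(n'x) dx = ∫_0^π cos(nx)cos(n'x) dx = 0; and by product-to-sum, ∫_0^π sin(nx)cos(n'x) dx = ½∫_0^π [sin((n+n')x) + sin((n−n')x)] dx, which is 0 when n+n' is even and 2n/(n²−n'²) when n+n' is odd (it need not vanish on (0, π)). For the constant mode: ∫_0^π 1 dx = π, ∫_0^π cos(nx) dx = 0, ∫_0^π sin(nx) dx = (1−(−1)^n)/n.
  u² squared terms: (-3)²·∫1 dx = 9·π = 9*π;  (-2)²·∫sin(x)² dx = 4·π/2 = 2*π.
  u² cross terms: 2·(-3)·(-2)·∫1·sin(x) dx = 12·(2) = 24.
  So ∫_0^π u² dx = 9*π + 2*π + 24 = 24 + 11*π.
  (u')² squared terms: (-2)²·∫cos(x)² dx = 4·π/2 = 2*π.
  So ∫_0^π (u')² dx = 2*π.
||u||_{H^1}^2 = (24 + 11*π) + (2*π) = 24 + 13*π.


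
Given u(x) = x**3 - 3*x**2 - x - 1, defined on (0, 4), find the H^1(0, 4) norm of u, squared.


||u||_{H^1}^2 = 40184/105

The H^1 norm (squared) on an interval (0, L) is
  ||u||_{H^1}^2 = ∫_0^L u(x)^2 dx + ∫_0^L u'(x)^2 dx.
Compute u'(x) = 3*x**2 - 6*x - 1.
Then u(x)^2 = x**6 - 6*x**5 + 7*x**4 + 4*x**3 + 7*x**2 + 2*x + 1 and u'(x)^2 = 9*x**4 - 36*x**3 + 30*x**2 + 12*x + 1.
Integrate each monomial from 0 to 4 using ∫_0^4 c·x^n dx = c·4^(n+1)/(n+1):
  ∫_0^4 u(x)^2 dx = ∫_0^4 (x^6 - 6*x^5 + 7*x^4 + 4*x^3 + 7*x^2 + 2*x + 1) dx. Term by term:
    ∫_0^4 x^6 dx = 16384/7;  ∫_0^4 -6*x^5 dx = -4096;  ∫_0^4 7*x^4 dx = 7168/5;
    ∫_0^4 4*x^3 dx = 256;  ∫_0^4 7*x^2 dx = 448/3;  ∫_0^4 2*x dx = 16;
    ∫_0^4 1 dx = 4.
  Sum: 16384/7 − 4096 + 7168/5 + 256 + 448/3 + 16 + 4 = 10868/105.
  ∫_0^4 u'(x)^2 dx = ∫_0^4 (9*x^4 - 36*x^3 + 30*x^2 + 12*x + 1) dx. Term by term:
    ∫_0^4 9*x^4 dx = 9216/5;  ∫_0^4 -36*x^3 dx = -2304;  ∫_0^4 30*x^2 dx = 640;
    ∫_0^4 12*x dx = 96;  ∫_0^4 1 dx = 4.
  Sum: 9216/5 − 2304 + 640 + 96 + 4 = 1396/5.
Adding: ||u||_{H^1}^2 = 10868/105 + 1396/5 = 40184/105.


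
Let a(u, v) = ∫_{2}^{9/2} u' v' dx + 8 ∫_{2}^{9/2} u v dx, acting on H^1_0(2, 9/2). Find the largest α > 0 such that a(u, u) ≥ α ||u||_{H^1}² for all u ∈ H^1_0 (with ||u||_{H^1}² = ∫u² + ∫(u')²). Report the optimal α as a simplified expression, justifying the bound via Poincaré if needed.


α = 1

Coercivity of a(·,·) on H^1_0(2, 9/2) means a(u, u) ≥ α ||u||_{H^1}² for every u ∈ H^1_0.
The interval has length L = 5/2, and Poincaré/coercivity depend only on L. Here a(u, u) = ∫(u')² + (8)·∫u².
Here c = 8 ≥ 1, so a(u,u) = ∫(u')² + c∫u² ≥ ∫(u')² + ∫u² = ||u||_{H^1}², i.e. α = 1 works. No larger α is possible: a(u,u) ≥ α||u||_{H^1}² means (1−α)∫(u')² ≥ (α−c)∫u², and for the modes u_n = sin(nπ(x−x₀)/L) (x₀ the left endpoint) one has ∫u_n²/∫(u_n')² = (L/(nπ))² → 0, so a(u_n,u_n)/||u_n||_{H^1}² → 1. Hence the optimal constant is α = 1.
Therefore α = 1.


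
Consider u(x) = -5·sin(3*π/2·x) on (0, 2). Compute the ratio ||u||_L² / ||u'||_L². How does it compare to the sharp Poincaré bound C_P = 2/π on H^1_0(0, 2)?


||u||_L² / ||u'||_L² = 2/(3*π) < C_P = 2/π.

u(x) = -5·sin(3*π/2·x), so u'(x) = -15*π*cos(3*π*x/2)/2.
Writing u(x) = A·sin(kπx/L) with A = -5 and k = 3, use ∫_0^L sin²(kπx/L) dx = L/2 and ∫_0^L cos²(kπx/L) dx = L/2.
u² = 25·sin²(3*π/2·x) and (u')² = 225*π^2/4·cos²(3*π/2·x), and each of sin², cos² integrates to L/2 = 1 over (0, 2).
∫_0^2 u² dx = 25, so ||u||_L² = 5.
∫_0^2 (u')² dx = 225*π^2/4, so ||u'||_L² = 15*π/2.
Ratio ||u||_L² / ||u'||_L² = 2/(3*π).
Sharp Poincaré constant on H^1_0(0, 2) is C_P = L/π = 2/π, achieved by sin(π/2·x).
This is the k = 3 harmonic; the ratio L/(kπ) is strictly less than C_P = L/π, consistent with the sharp inequality ||u||_L² ≤ C_P ||u'||_L².


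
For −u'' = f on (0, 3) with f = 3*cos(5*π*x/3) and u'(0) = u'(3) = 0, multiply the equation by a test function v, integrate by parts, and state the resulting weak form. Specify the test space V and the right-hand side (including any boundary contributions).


V = H^1(0, 3) (no boundary constraint on v; u is determined up to an additive constant); weak form: ∫_0^3 u'v' dx = ∫_0^3 (3*cos(5*π*x/3)) v dx for all v ∈ V.

Multiply both sides by a test function v and integrate from 0 to 3:
  ∫_0^3 −u''(x) v(x) dx = ∫_0^3 f(x) v(x) dx.
Integrate the LHS by parts once:
  ∫_0^3 −u'' v dx = −[u'(x) v(x)]_0^3 + ∫_0^3 u'(x) v'(x) dx.
Thus ∫_0^3 u'(x) v'(x) dx = ∫_0^3 f(x) v(x) dx + [u'(x) v(x)]_0^3.
Choose V so that boundary terms are either known or forced to vanish.
u has homogeneous Neumann: u'(0) = u'(3) = 0. So [u' v]_0^3 = 0·v(3) − 0·v(0) = 0 for any v; take V = H^1(0, 3).
Weak formulation: find u (satisfying any essential BC) such that ∫_0^3 u'(x) v'(x) dx = ∫_0^3 f v dx for all v ∈ V (homogeneous Neumann, so boundary terms vanish).
Substituting f(x) = 3*cos(5*π*x/3), the right-hand side is ∫_0^3 (3*cos(5*π*x/3)) v dx.
Compatibility check (pure Neumann): taking v ≡ 1 ∈ V gives 0 = ∫_0^3 f dx + (0) − (0), i.e. ∫_0^3 f dx must equal u'(0) − u'(3) = 0. Indeed ∫_0^3 (3*cos(5*π*x/3)) dx = 0, so the data are compatible. The solution is then unique only up to an additive constant (fix it e.g. by requiring ∫_0^3 u dx = 0).


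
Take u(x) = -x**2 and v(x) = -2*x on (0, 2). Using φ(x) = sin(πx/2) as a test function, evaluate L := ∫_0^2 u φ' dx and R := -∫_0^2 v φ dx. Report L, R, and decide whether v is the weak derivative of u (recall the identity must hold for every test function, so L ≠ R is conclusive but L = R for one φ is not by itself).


LHS = 8/π, RHS = 8/π. Yes, v = u' weakly.

u(x) = -x**2, classical derivative u'(x) = -2*x.
φ(x) = sin(πx/2), so φ'(x) = π*cos(π*x/2)/2.
Note φ(0) = φ(2) = 0, so the boundary term u·φ vanishes.
LHS = ∫_0^2 u(x) φ'(x) dx = ∫_0^2 (-π*x^2*cos(π*x/2)/2) dx. Term by term:
  ∫_0^2 -π*x^2*cos(π*x/2)/2 dx = 8/π.
So LHS = 8/π.
∫_0^2 v(x) φ(x) dx = ∫_0^2 (-2*x*sin(π*x/2)) dx. Term by term:
  ∫_0^2 -2*x*sin(π*x/2) dx = -8/π.
So RHS = -∫_0^2 v(x) φ(x) dx = 8/π.
LHS = RHS, so the identity holds for this test φ.
Moreover u is smooth here and v(x) = u'(x) = -2*x pointwise, so the identity holds for every test function. Hence v is the weak derivative of u.


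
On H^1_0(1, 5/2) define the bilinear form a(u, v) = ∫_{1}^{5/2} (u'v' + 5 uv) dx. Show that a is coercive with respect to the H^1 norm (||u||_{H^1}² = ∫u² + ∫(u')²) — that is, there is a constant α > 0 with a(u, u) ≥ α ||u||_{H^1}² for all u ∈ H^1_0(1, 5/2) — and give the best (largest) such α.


α = 1

Coercivity of a(·,·) on H^1_0(1, 5/2) means a(u, u) ≥ α ||u||_{H^1}² for every u ∈ H^1_0.
The interval has length L = 3/2, and Poincaré/coercivity depend only on L. Here a(u, u) = ∫(u')² + (5)·∫u².
Here c = 5 ≥ 1, so a(u,u) = ∫(u')² + c∫u² ≥ ∫(u')² + ∫u² = ||u||_{H^1}², i.e. α = 1 works. No larger α is possible: a(u,u) ≥ α||u||_{H^1}² means (1−α)∫(u')² ≥ (α−c)∫u², and for the modes u_n = sin(nπ(x−x₀)/L) (x₀ the left endpoint) one has ∫u_n²/∫(u_n')² = (L/(nπ))² → 0, so a(u_n,u_n)/||u_n||_{H^1}² → 1. Hence the optimal constant is α = 1.
Therefore α = 1.


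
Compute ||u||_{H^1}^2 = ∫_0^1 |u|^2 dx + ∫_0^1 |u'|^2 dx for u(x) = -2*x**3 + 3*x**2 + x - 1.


||u||_{H^1}^2 = 967/210

The H^1 norm (squared) on an interval (0, L) is
  ||u||_{H^1}^2 = ∫_0^L u(x)^2 dx + ∫_0^L u'(x)^2 dx.
Compute u'(x) = -6*x**2 + 6*x + 1.
Then u(x)^2 = 4*x**6 - 12*x**5 + 5*x**4 + 10*x**3 - 5*x**2 - 2*x + 1 and u'(x)^2 = 36*x**4 - 72*x**3 + 24*x**2 + 12*x + 1.
Integrate each monomial from 0 to 1 using ∫_0^1 c·x^n dx = c·1^(n+1)/(n+1):
  ∫_0^1 u(x)^2 dx = ∫_0^1 (4*x^6 - 12*x^5 + 5*x^4 + 10*x^3 - 5*x^2 - 2*x + 1) dx. Term by term:
    ∫_0^1 4*x^6 dx = 4/7;  ∫_0^1 -12*x^5 dx = -2;  ∫_0^1 5*x^4 dx = 1;
    ∫_0^1 10*x^3 dx = 5/2;  ∫_0^1 -5*x^2 dx = -5/3;  ∫_0^1 -2*x dx = -1;
    ∫_0^1 1 dx = 1.
  Sum: 4/7 − 2 + 1 + 5/2 − 5/3 − 1 + 1 = 17/42.
  ∫_0^1 u'(x)^2 dx = ∫_0^1 (36*x^4 - 72*x^3 + 24*x^2 + 12*x + 1) dx. Term by term:
    ∫_0^1 36*x^4 dx = 36/5;  ∫_0^1 -72*x^3 dx = -18;  ∫_0^1 24*x^2 dx = 8;
    ∫_0^1 12*x dx = 6;  ∫_0^1 1 dx = 1.
  Sum: 36/5 − 18 + 8 + 6 + 1 = 21/5.
Adding: ||u||_{H^1}^2 = 17/42 + 21/5 = 967/210.


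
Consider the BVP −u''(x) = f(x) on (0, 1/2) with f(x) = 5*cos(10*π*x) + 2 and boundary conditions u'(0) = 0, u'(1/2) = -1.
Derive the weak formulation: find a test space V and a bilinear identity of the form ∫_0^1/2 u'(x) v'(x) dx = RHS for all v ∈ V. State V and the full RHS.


V = H^1(0, 1/2) (v unrestricted at boundary; u is determined up to an additive constant); weak form: ∫_0^1/2 u'v' dx = ∫_0^1/2 (5*cos(10*π*x) + 2) v dx − v(1/2) for all v ∈ V.

Multiply both sides by a test function v and integrate from 0 to 1/2:
  ∫_0^1/2 −u''(x) v(x) dx = ∫_0^1/2 f(x) v(x) dx.
Integrate the LHS by parts once:
  ∫_0^1/2 −u'' v dx = −[u'(x) v(x)]_0^1/2 + ∫_0^1/2 u'(x) v'(x) dx.
Thus ∫_0^1/2 u'(x) v'(x) dx = ∫_0^1/2 f(x) v(x) dx + [u'(x) v(x)]_0^1/2.
Choose V so that boundary terms are either known or forced to vanish.
u has inhomogeneous Neumann u'(0) = 0, u'(1/2) = -1. [u' v]_0^1/2 = (-1)·v(1/2) − (0)·v(0) = − v(1/2). Take V = H^1(0, 1/2); boundary term becomes part of RHS.
Weak formulation: find u (satisfying any essential BC) such that ∫_0^1/2 u'(x) v'(x) dx = ∫_0^1/2 f v dx − v(1/2) for all v ∈ V (Neumann data are natural BCs: they enter the RHS as boundary terms).
Substituting f(x) = 5*cos(10*π*x) + 2, the right-hand side is ∫_0^1/2 (5*cos(10*π*x) + 2) v dx − v(1/2).
Compatibility check (pure Neumann): taking v ≡ 1 ∈ V gives 0 = ∫_0^1/2 f dx + (-1) − (0), i.e. ∫_0^1/2 f dx must equal u'(0) − u'(1/2) = 1. Indeed ∫_0^1/2 (5*cos(10*π*x) + 2) dx = 1, so the data are compatible. The solution is then unique only up to an additive constant (fix it e.g. by requiring ∫_0^1/2 u dx = 0).


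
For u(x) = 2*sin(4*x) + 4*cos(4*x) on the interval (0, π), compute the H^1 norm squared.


||u||_{H^1(0,π)}^2 = 170*π

u'(x) = -16*sin(4*x) + 8*cos(4*x).
Expand u² and (u')² and integrate term by term on (0, π), using: for integers n ≥ 1, ∫_0^π sin²(nx) dx = ∫_0^π cos²(nx) dx = π/2; for n ≠ n', ∫_0^π sin(nx)sin(n'x) dx = ∫_0^π cos(nx)cos(n'x) dx = 0; and by product-to-sum, ∫_0^π sin(nx)cos(n'x) dx = ½∫_0^π [sin((n+n')x) + sin((n−n')x)] dx, which is 0 when n+n' is even and 2n/(n²−n'²) when n+n' is odd (it need not vanish on (0, π)).
  u² squared terms: (2)²·∫sin(4x)² dx = 4·π/2 = 2*π;  (4)²·∫cos(4x)² dx = 16·π/2 = 8*π.
  u² cross terms: 2·(2)·(4)·∫sin(4x)·cos(4x) dx = 16·(0) = 0.
  So ∫_0^π u² dx = 2*π + 8*π + 0 = 10*π.
  (u')² squared terms: (-16)²·∫sin(4x)² dx = 256·π/2 = 128*π;  (8)²·∫cos(4x)² dx = 64·π/2 = 32*π.
  (u')² cross terms: 2·(-16)·(8)·∫sin(4x)·cos(4x) dx = -256·(0) = 0.
  So ∫_0^π (u')² dx = 128*π + 32*π + 0 = 160*π.
||u||_{H^1}^2 = (10*π) + (160*π) = 170*π.


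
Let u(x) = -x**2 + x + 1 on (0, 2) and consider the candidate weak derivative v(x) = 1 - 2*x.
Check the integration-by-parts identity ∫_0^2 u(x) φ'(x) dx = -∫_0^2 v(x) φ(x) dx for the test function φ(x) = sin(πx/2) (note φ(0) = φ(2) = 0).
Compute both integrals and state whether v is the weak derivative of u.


LHS = 4/π, RHS = 4/π. Yes, v = u' weakly.

u(x) = -x**2 + x + 1, classical derivative u'(x) = 1 - 2*x.
φ(x) = sin(πx/2), so φ'(x) = π*cos(π*x/2)/2.
Note φ(0) = φ(2) = 0, so the boundary term u·φ vanishes.
LHS = ∫_0^2 u(x) φ'(x) dx = ∫_0^2 (-π*x^2*cos(π*x/2)/2 + π*x*cos(π*x/2)/2 + π*cos(π*x/2)/2) dx. Term by term:
  ∫_0^2 π*cos(π*x/2)/2 dx = 0;  ∫_0^2 π*x*cos(π*x/2)/2 dx = -4/π;  ∫_0^2 -π*x^2*cos(π*x/2)/2 dx = 8/π.
Sum: 0 − 4/π + 8/π = 4/π.
So LHS = 4/π.
∫_0^2 v(x) φ(x) dx = ∫_0^2 (-2*x*sin(π*x/2) + sin(π*x/2)) dx. Term by term:
  ∫_0^2 -2*x*sin(π*x/2) dx = -8/π;  ∫_0^2 sin(π*x/2) dx = 4/π.
Sum: -8/π + 4/π = -4/π.
So RHS = -∫_0^2 v(x) φ(x) dx = 4/π.
LHS = RHS, so the identity holds for this test φ.
Moreover u is smooth here and v(x) = u'(x) = 1 - 2*x pointwise, so the identity holds for every test function. Hence v is the weak derivative of u.


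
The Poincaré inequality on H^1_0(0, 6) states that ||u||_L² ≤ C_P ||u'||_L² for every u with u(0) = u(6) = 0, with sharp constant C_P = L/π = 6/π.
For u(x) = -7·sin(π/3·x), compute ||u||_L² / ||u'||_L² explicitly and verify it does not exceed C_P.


||u||_L² / ||u'||_L² = 3/π < C_P = 6/π.

u(x) = -7·sin(π/3·x), so u'(x) = -7*π*cos(π*x/3)/3.
Writing u(x) = A·sin(kπx/L) with A = -7 and k = 2, use ∫_0^L sin²(kπx/L) dx = L/2 and ∫_0^L cos²(kπx/L) dx = L/2.
u² = 49·sin²(π/3·x) and (u')² = 49*π^2/9·cos²(π/3·x), and each of sin², cos² integrates to L/2 = 3 over (0, 6).
∫_0^6 u² dx = 147, so ||u||_L² = 7*sqrt(3).
∫_0^6 (u')² dx = 49*π^2/3, so ||u'||_L² = 7*sqrt(3)*π/3.
Ratio ||u||_L² / ||u'||_L² = 3/π.
Sharp Poincaré constant on H^1_0(0, 6) is C_P = L/π = 6/π, achieved by sin(π/6·x).
This is the k = 2 harmonic; the ratio L/(kπ) is strictly less than C_P = L/π, consistent with the sharp inequality ||u||_L² ≤ C_P ||u'||_L².


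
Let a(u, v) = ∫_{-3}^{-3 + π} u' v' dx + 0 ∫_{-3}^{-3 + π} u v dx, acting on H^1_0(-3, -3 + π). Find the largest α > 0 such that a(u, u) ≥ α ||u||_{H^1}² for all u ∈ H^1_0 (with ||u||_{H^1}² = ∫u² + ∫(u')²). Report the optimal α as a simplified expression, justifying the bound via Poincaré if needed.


α = 1/2

Coercivity of a(·,·) on H^1_0(-3, -3 + π) means a(u, u) ≥ α ||u||_{H^1}² for every u ∈ H^1_0.
The interval has length L = π, and Poincaré/coercivity depend only on L. Here a(u, u) = ∫(u')² + (0)·∫u².
Here c = 0, so a(u,u) = ∫(u')² alone. The condition a(u,u) ≥ α||u||_{H^1}² reads (1−α)∫(u')² ≥ (α−c)∫u². Any admissible α is ≤ 1 (rapidly oscillating u have ∫u²/∫(u')² → 0), and α = 1 would force 0 ≥ (1−c)∫u², impossible since c < 1; so 1−α > 0. By the sharp Poincaré inequality on H^1_0 of an interval of length L, ∫(u')² ≥ (π/L)²∫u² with equality for the first sine mode sin(π(x−x₀)/L) (x₀ the left endpoint), so the inequality holds for all u iff (1−α)(π/L)² ≥ α − c, i.e. α ≤ ((π/L)² + c)/((π/L)² + 1) = (1 + c(L/π)²)/(1 + (L/π)²). (Direct route, valid since c ≤ 0: Poincaré gives c∫u² ≥ c(L/π)²∫(u')², so a(u,u) ≥ (1 + c(L/π)²)∫(u')², while ||u||_{H^1}² ≤ (1 + (L/π)²)∫(u')²; dividing yields the same α.) With (π/L)² = 1 and c = 0, the largest admissible constant is α = ((π/L)² + c)/((π/L)² + 1).
Simplifying, α = 1/2.


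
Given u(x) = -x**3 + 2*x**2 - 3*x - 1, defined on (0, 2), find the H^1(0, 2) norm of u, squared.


||u||_{H^1}^2 = 5168/105

The H^1 norm (squared) on an interval (0, L) is
  ||u||_{H^1}^2 = ∫_0^L u(x)^2 dx + ∫_0^L u'(x)^2 dx.
Compute u'(x) = -3*x**2 + 4*x - 3.
Then u(x)^2 = x**6 - 4*x**5 + 10*x**4 - 10*x**3 + 5*x**2 + 6*x + 1 and u'(x)^2 = 9*x**4 - 24*x**3 + 34*x**2 - 24*x + 9.
Integrate each monomial from 0 to 2 using ∫_0^2 c·x^n dx = c·2^(n+1)/(n+1):
  ∫_0^2 u(x)^2 dx = ∫_0^2 (x^6 - 4*x^5 + 10*x^4 - 10*x^3 + 5*x^2 + 6*x + 1) dx. Term by term:
    ∫_0^2 x^6 dx = 128/7;  ∫_0^2 -4*x^5 dx = -128/3;  ∫_0^2 10*x^4 dx = 64;
    ∫_0^2 -10*x^3 dx = -40;  ∫_0^2 5*x^2 dx = 40/3;  ∫_0^2 6*x dx = 12;
    ∫_0^2 1 dx = 2.
  Sum: 128/7 − 128/3 + 64 − 40 + 40/3 + 12 + 2 = 566/21.
  ∫_0^2 u'(x)^2 dx = ∫_0^2 (9*x^4 - 24*x^3 + 34*x^2 - 24*x + 9) dx. Term by term:
    ∫_0^2 9*x^4 dx = 288/5;  ∫_0^2 -24*x^3 dx = -96;  ∫_0^2 34*x^2 dx = 272/3;
    ∫_0^2 -24*x dx = -48;  ∫_0^2 9 dx = 18.
  Sum: 288/5 − 96 + 272/3 − 48 + 18 = 334/15.
Adding: ||u||_{H^1}^2 = 566/21 + 334/15 = 5168/105.


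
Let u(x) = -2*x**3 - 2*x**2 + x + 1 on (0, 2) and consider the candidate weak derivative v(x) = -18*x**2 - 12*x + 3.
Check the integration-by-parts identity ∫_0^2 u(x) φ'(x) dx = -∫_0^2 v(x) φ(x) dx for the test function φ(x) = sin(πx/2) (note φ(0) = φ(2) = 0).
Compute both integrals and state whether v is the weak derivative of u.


LHS = -192/π^3 + 60/π, RHS = -576/π^3 + 180/π. No, v is not the weak derivative of u.

u(x) = -2*x**3 - 2*x**2 + x + 1, classical derivative u'(x) = -6*x**2 - 4*x + 1.
φ(x) = sin(πx/2), so φ'(x) = π*cos(π*x/2)/2.
Note φ(0) = φ(2) = 0, so the boundary term u·φ vanishes.
LHS = ∫_0^2 u(x) φ'(x) dx = ∫_0^2 (-π*x^3*cos(π*x/2) - π*x^2*cos(π*x/2) + π*x*cos(π*x/2)/2 + π*cos(π*x/2)/2) dx. Term by term:
  ∫_0^2 π*cos(π*x/2)/2 dx = 0;  ∫_0^2 π*x*cos(π*x/2)/2 dx = -4/π;  ∫_0^2 -π*x^2*cos(π*x/2) dx = 16/π;
  ∫_0^2 -π*x^3*cos(π*x/2) dx = -192/π^3 + 48/π.
Sum: 0 − 4/π + 16/π + -192/π^3 + 48/π = -192/π^3 + 60/π.
So LHS = -192/π^3 + 60/π.
∫_0^2 v(x) φ(x) dx = ∫_0^2 (-18*x^2*sin(π*x/2) - 12*x*sin(π*x/2) + 3*sin(π*x/2)) dx. Term by term:
  ∫_0^2 3*sin(π*x/2) dx = 12/π;  ∫_0^2 -18*x^2*sin(π*x/2) dx = -144/π + 576/π^3;  ∫_0^2 -12*x*sin(π*x/2) dx = -48/π.
Sum: 12/π + -144/π + 576/π^3 − 48/π = -180/π + 576/π^3.
So RHS = -∫_0^2 v(x) φ(x) dx = -576/π^3 + 180/π.
LHS − RHS = -120/π + 384/π^3 ≠ 0, so the identity fails.
(For a valid weak derivative the identity must hold for EVERY test function, in particular this one. The failure shows v is NOT the weak derivative of u.)
Correct weak derivative would be u'(x) = -6*x**2 - 4*x + 1.


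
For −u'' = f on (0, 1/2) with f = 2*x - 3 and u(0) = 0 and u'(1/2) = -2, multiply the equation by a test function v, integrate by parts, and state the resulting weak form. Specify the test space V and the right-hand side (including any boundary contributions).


V = {v ∈ H^1(0, 1/2) : v(0) = 0} (test functions vanish at x = 0 where u is specified); weak form: ∫_0^1/2 u'v' dx = ∫_0^1/2 (2*x - 3) v dx − 2·v(1/2) for all v ∈ V.

Multiply both sides by a test function v and integrate from 0 to 1/2:
  ∫_0^1/2 −u''(x) v(x) dx = ∫_0^1/2 f(x) v(x) dx.
Integrate the LHS by parts once:
  ∫_0^1/2 −u'' v dx = −[u'(x) v(x)]_0^1/2 + ∫_0^1/2 u'(x) v'(x) dx.
Thus ∫_0^1/2 u'(x) v'(x) dx = ∫_0^1/2 f(x) v(x) dx + [u'(x) v(x)]_0^1/2.
Choose V so that boundary terms are either known or forced to vanish.
Mixed BC: u(0) = 0 (Dirichlet) and u'(1/2) = -2 (Neumann). Define V = {v ∈ H^1(0, 1/2) : v(0) = 0}. Then [u' v]_0^1/2 = u'(1/2)·v(1/2) − u'(0)·0 = − 2·v(1/2).
Weak formulation: find u (satisfying any essential BC) such that ∫_0^1/2 u'(x) v'(x) dx = ∫_0^1/2 f v dx − 2·v(1/2) for all v ∈ V (Dirichlet at 0 absorbed into V; Neumann datum at x = 1/2 contributes the boundary term).
Substituting f(x) = 2*x - 3, the right-hand side is ∫_0^1/2 (2*x - 3) v dx − 2·v(1/2).


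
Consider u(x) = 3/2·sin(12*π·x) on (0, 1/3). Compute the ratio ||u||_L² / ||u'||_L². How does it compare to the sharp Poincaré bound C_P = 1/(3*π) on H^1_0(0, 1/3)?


||u||_L² / ||u'||_L² = 1/(12*π) < C_P = 1/(3*π).

u(x) = 3/2·sin(12*π·x), so u'(x) = 18*π*cos(12*π*x).
Writing u(x) = A·sin(kπx/L) with A = 3/2 and k = 4, use ∫_0^L sin²(kπx/L) dx = L/2 and ∫_0^L cos²(kπx/L) dx = L/2.
u² = 9/4·sin²(12*π·x) and (u')² = 324*π^2·cos²(12*π·x), and each of sin², cos² integrates to L/2 = 1/6 over (0, 1/3).
∫_0^1/3 u² dx = 3/8, so ||u||_L² = sqrt(6)/4.
∫_0^1/3 (u')² dx = 54*π^2, so ||u'||_L² = 3*sqrt(6)*π.
Ratio ||u||_L² / ||u'||_L² = 1/(12*π).
Sharp Poincaré constant on H^1_0(0, 1/3) is C_P = L/π = 1/(3*π), achieved by sin(3*π·x).
This is the k = 4 harmonic; the ratio L/(kπ) is strictly less than C_P = L/π, consistent with the sharp inequality ||u||_L² ≤ C_P ||u'||_L².


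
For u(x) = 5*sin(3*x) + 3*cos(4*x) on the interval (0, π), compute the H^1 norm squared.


||u||_{H^1(0,π)}^2 = -3060/7 + 403*π/2

u'(x) = -12*sin(4*x) + 15*cos(3*x).
Expand u² and (u')² and integrate term by term on (0, π), using: for integers n ≥ 1, ∫_0^π sin²(nx) dx = ∫_0^π cos²(nx) dx = π/2; for n ≠ n', ∫_0^π sin(nx)sin(n'x) dx = ∫_0^π cos(nx)cos(n'x) dx = 0; and by product-to-sum, ∫_0^π sin(nx)cos(n'x) dx = ½∫_0^π [sin((n+n')x) + sin((n−n')x)] dx, which is 0 when n+n' is even and 2n/(n²−n'²) when n+n' is odd (it need not vanish on (0, π)).
  u² squared terms: (3)²·∫cos(4x)² dx = 9·π/2 = 9*π/2;  (5)²·∫sin(3x)² dx = 25·π/2 = 25*π/2.
  u² cross terms: 2·(3)·(5)·∫cos(4x)·sin(3x) dx = 30·(-6/7) = -180/7.
  So ∫_0^π u² dx = 9*π/2 + 25*π/2 − 180/7 = -180/7 + 17*π.
  (u')² squared terms: (-12)²·∫sin(4x)² dx = 144·π/2 = 72*π;  (15)²·∫cos(3x)² dx = 225·π/2 = 225*π/2.
  (u')² cross terms: 2·(-12)·(15)·∫sin(4x)·cos(3x) dx = -360·(8/7) = -2880/7.
  So ∫_0^π (u')² dx = 72*π + 225*π/2 − 2880/7 = -2880/7 + 369*π/2.
||u||_{H^1}^2 = (-180/7 + 17*π) + (-2880/7 + 369*π/2) = -3060/7 + 403*π/2.


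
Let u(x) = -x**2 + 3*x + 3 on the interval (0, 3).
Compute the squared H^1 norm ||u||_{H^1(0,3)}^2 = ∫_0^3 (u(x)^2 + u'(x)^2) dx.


||u||_{H^1}^2 = 711/10

The H^1 norm (squared) on an interval (0, L) is
  ||u||_{H^1}^2 = ∫_0^L u(x)^2 dx + ∫_0^L u'(x)^2 dx.
Compute u'(x) = 3 - 2*x.
Then u(x)^2 = x**4 - 6*x**3 + 3*x**2 + 18*x + 9 and u'(x)^2 = 4*x**2 - 12*x + 9.
Integrate each monomial from 0 to 3 using ∫_0^3 c·x^n dx = c·3^(n+1)/(n+1):
  ∫_0^3 u(x)^2 dx = ∫_0^3 (x^4 - 6*x^3 + 3*x^2 + 18*x + 9) dx. Term by term:
    ∫_0^3 x^4 dx = 243/5;  ∫_0^3 -6*x^3 dx = -243/2;  ∫_0^3 3*x^2 dx = 27;
    ∫_0^3 18*x dx = 81;  ∫_0^3 9 dx = 27.
  Sum: 243/5 − 243/2 + 27 + 81 + 27 = 621/10.
  ∫_0^3 u'(x)^2 dx = ∫_0^3 (4*x^2 - 12*x + 9) dx. Term by term:
    ∫_0^3 4*x^2 dx = 36;  ∫_0^3 -12*x dx = -54;  ∫_0^3 9 dx = 27.
  Sum: 36 − 54 + 27 = 9.
Adding: ||u||_{H^1}^2 = 621/10 + 9 = 711/10.


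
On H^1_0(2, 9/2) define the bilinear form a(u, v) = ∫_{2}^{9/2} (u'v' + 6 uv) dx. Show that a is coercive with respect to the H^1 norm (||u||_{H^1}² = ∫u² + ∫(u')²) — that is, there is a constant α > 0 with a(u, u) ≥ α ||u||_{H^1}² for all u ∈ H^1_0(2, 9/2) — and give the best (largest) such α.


α = 1

Coercivity of a(·,·) on H^1_0(2, 9/2) means a(u, u) ≥ α ||u||_{H^1}² for every u ∈ H^1_0.
The interval has length L = 5/2, and Poincaré/coercivity depend only on L. Here a(u, u) = ∫(u')² + (6)·∫u².
Here c = 6 ≥ 1, so a(u,u) = ∫(u')² + c∫u² ≥ ∫(u')² + ∫u² = ||u||_{H^1}², i.e. α = 1 works. No larger α is possible: a(u,u) ≥ α||u||_{H^1}² means (1−α)∫(u')² ≥ (α−c)∫u², and for the modes u_n = sin(nπ(x−x₀)/L) (x₀ the left endpoint) one has ∫u_n²/∫(u_n')² = (L/(nπ))² → 0, so a(u_n,u_n)/||u_n||_{H^1}² → 1. Hence the optimal constant is α = 1.
Therefore α = 1.


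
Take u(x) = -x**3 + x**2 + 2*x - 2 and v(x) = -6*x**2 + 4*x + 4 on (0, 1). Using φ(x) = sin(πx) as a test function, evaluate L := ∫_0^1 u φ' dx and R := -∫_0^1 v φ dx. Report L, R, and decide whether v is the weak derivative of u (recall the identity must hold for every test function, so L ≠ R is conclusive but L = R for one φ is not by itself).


LHS = -3/π - 12/π^3, RHS = -6/π - 24/π^3. No, v is not the weak derivative of u.

u(x) = -x**3 + x**2 + 2*x - 2, classical derivative u'(x) = -3*x**2 + 2*x + 2.
φ(x) = sin(πx), so φ'(x) = π*cos(π*x).
Note φ(0) = φ(1) = 0, so the boundary term u·φ vanishes.
LHS = ∫_0^1 u(x) φ'(x) dx = ∫_0^1 (-π*x^3*cos(π*x) + π*x^2*cos(π*x) + 2*π*x*cos(π*x) - 2*π*cos(π*x)) dx. Term by term:
  ∫_0^1 -2*π*cos(π*x) dx = 0;  ∫_0^1 π*x^2*cos(π*x) dx = -2/π;  ∫_0^1 -π*x^3*cos(π*x) dx = -12/π^3 + 3/π;
  ∫_0^1 2*π*x*cos(π*x) dx = -4/π.
Sum: 0 − 2/π + -12/π^3 + 3/π − 4/π = -3/π - 12/π^3.
So LHS = -3/π - 12/π^3.
∫_0^1 v(x) φ(x) dx = ∫_0^1 (-6*x^2*sin(π*x) + 4*x*sin(π*x) + 4*sin(π*x)) dx. Term by term:
  ∫_0^1 4*sin(π*x) dx = 8/π;  ∫_0^1 -6*x^2*sin(π*x) dx = -6/π + 24/π^3;  ∫_0^1 4*x*sin(π*x) dx = 4/π.
Sum: 8/π + -6/π + 24/π^3 + 4/π = 24/π^3 + 6/π.
So RHS = -∫_0^1 v(x) φ(x) dx = -6/π - 24/π^3.
LHS − RHS = 12/π^3 + 3/π ≠ 0, so the identity fails.
(For a valid weak derivative the identity must hold for EVERY test function, in particular this one. The failure shows v is NOT the weak derivative of u.)
Correct weak derivative would be u'(x) = -3*x**2 + 2*x + 2.


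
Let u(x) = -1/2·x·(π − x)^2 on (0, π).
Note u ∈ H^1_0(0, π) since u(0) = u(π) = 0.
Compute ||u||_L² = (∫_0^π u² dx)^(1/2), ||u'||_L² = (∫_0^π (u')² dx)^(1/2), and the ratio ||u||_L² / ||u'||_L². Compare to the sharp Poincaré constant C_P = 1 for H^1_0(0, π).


||u||_L² / ||u'||_L² = sqrt(14)*π/14 < C_P = 1.

u(x) = -1/2·x·(π − x)^2, so u'(x) = (π - 3*x)*(x - π)/2.
u(x) = -1/2·x·(π − x)^2 vanishes at x = 0 and x = π, so u ∈ H^1_0(0, π). Differentiate via the product rule and integrate the resulting polynomials term by term.
  ∫_0^π u² dx = ∫_0^π (x^6/4 - π*x^5 + 3*π^2*x^4/2 - π^3*x^3 + π^4*x^2/4) dx. Term by term:
    ∫_0^π x^6/4 dx = π^7/28;  ∫_0^π -π*x^5 dx = -π^7/6;  ∫_0^π 3*π^2*x^4/2 dx = 3*π^7/10;
    ∫_0^π -π^3*x^3 dx = -π^7/4;  ∫_0^π π^4*x^2/4 dx = π^7/12.
  Sum: π^7/28 − π^7/6 + 3*π^7/10 − π^7/4 + π^7/12 = π^7/420.
  ∫_0^π (u')² dx = ∫_0^π (9*x^4/4 - 6*π*x^3 + 11*π^2*x^2/2 - 2*π^3*x + π^4/4) dx. Term by term:
    ∫_0^π 9*x^4/4 dx = 9*π^5/20;  ∫_0^π -6*π*x^3 dx = -3*π^5/2;  ∫_0^π 11*π^2*x^2/2 dx = 11*π^5/6;
    ∫_0^π -2*π^3*x dx = -π^5;  ∫_0^π π^4/4 dx = π^5/4.
  Sum: 9*π^5/20 − 3*π^5/2 + 11*π^5/6 − π^5 + π^5/4 = π^5/30.
∫_0^π u² dx = π^7/420, so ||u||_L² = sqrt(105)*π^(7/2)/210.
∫_0^π (u')² dx = π^5/30, so ||u'||_L² = sqrt(30)*π^(5/2)/30.
Ratio ||u||_L² / ||u'||_L² = sqrt(14)*π/14.
Sharp Poincaré constant on H^1_0(0, π) is C_P = L/π = 1, achieved by sin(x).
A polynomial bump cannot attain the sharp Poincaré constant (only the first sine eigenfunction does), so the ratio is strictly less than C_P, consistent with ||u||_L² ≤ C_P ||u'||_L².


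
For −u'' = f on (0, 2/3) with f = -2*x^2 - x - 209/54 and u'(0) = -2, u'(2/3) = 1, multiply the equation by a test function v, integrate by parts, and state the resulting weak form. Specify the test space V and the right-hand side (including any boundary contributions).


V = H^1(0, 2/3) (v unrestricted at boundary; u is determined up to an additive constant); weak form: ∫_0^2/3 u'v' dx = ∫_0^2/3 (-2*x^2 - x - 209/54) v dx + v(2/3) + 2·v(0) for all v ∈ V.

Multiply both sides by a test function v and integrate from 0 to 2/3:
  ∫_0^2/3 −u''(x) v(x) dx = ∫_0^2/3 f(x) v(x) dx.
Integrate the LHS by parts once:
  ∫_0^2/3 −u'' v dx = −[u'(x) v(x)]_0^2/3 + ∫_0^2/3 u'(x) v'(x) dx.
Thus ∫_0^2/3 u'(x) v'(x) dx = ∫_0^2/3 f(x) v(x) dx + [u'(x) v(x)]_0^2/3.
Choose V so that boundary terms are either known or forced to vanish.
u has inhomogeneous Neumann u'(0) = -2, u'(2/3) = 1. [u' v]_0^2/3 = (1)·v(2/3) − (-2)·v(0) = v(2/3) + 2·v(0). Take V = H^1(0, 2/3); boundary term becomes part of RHS.
Weak formulation: find u (satisfying any essential BC) such that ∫_0^2/3 u'(x) v'(x) dx = ∫_0^2/3 f v dx + v(2/3) + 2·v(0) for all v ∈ V (Neumann data are natural BCs: they enter the RHS as boundary terms).
Substituting f(x) = -2*x^2 - x - 209/54, the right-hand side is ∫_0^2/3 (-2*x^2 - x - 209/54) v dx + v(2/3) + 2·v(0).
Compatibility check (pure Neumann): taking v ≡ 1 ∈ V gives 0 = ∫_0^2/3 f dx + (1) − (-2), i.e. ∫_0^2/3 f dx must equal u'(0) − u'(2/3) = -3. Indeed ∫_0^2/3 (-2*x^2 - x - 209/54) dx = -3, so the data are compatible. The solution is then unique only up to an additive constant (fix it e.g. by requiring ∫_0^2/3 u dx = 0).


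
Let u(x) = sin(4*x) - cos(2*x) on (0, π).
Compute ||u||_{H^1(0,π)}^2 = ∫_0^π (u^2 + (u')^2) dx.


||u||_{H^1(0,π)}^2 = 11*π

u'(x) = 2*sin(2*x) + 4*cos(4*x).
Expand u² and (u')² and integrate term by term on (0, π), using: for integers n ≥ 1, ∫_0^π sin²(nx) dx = ∫_0^π cos²(nx) dx = π/2; for n ≠ n', ∫_0^π sin(nx)sin(n'x) dx = ∫_0^π cos(nx)cos(n'x) dx = 0; and by product-to-sum, ∫_0^π sin(nx)cos(n'x) dx = ½∫_0^π [sin((n+n')x) + sin((n−n')x)] dx, which is 0 when n+n' is even and 2n/(n²−n'²) when n+n' is odd (it need not vanish on (0, π)).
  u² squared terms: (-1)²·∫cos(2x)² dx = 1·π/2 = π/2;  (1)²·∫sin(4x)² dx = 1·π/2 = π/2.
  u² cross terms: 2·(-1)·(1)·∫cos(2x)·sin(4x) dx = -2·(0) = 0.
  So ∫_0^π u² dx = π/2 + π/2 + 0 = π.
  (u')² squared terms: (2)²·∫sin(2x)² dx = 4·π/2 = 2*π;  (4)²·∫cos(4x)² dx = 16·π/2 = 8*π.
  (u')² cross terms: 2·(2)·(4)·∫sin(2x)·cos(4x) dx = 16·(0) = 0.
  So ∫_0^π (u')² dx = 2*π + 8*π + 0 = 10*π.
||u||_{H^1}^2 = (π) + (10*π) = 11*π.


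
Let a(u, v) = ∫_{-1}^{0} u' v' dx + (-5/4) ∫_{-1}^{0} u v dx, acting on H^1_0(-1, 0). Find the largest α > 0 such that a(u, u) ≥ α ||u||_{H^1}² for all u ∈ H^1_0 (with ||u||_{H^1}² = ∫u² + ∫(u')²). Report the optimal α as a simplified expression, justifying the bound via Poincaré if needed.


α = (-5/4 + π^2)/(1 + π^2)

Coercivity of a(·,·) on H^1_0(-1, 0) means a(u, u) ≥ α ||u||_{H^1}² for every u ∈ H^1_0.
The interval has length L = 1, and Poincaré/coercivity depend only on L. Here a(u, u) = ∫(u')² + (-5/4)·∫u².
Here c = -5/4 < 0 with |c| < (π/L)² = π^2, so coercivity still holds. The condition a(u,u) ≥ α||u||_{H^1}² reads (1−α)∫(u')² ≥ (α−c)∫u². Any admissible α is ≤ 1 (rapidly oscillating u have ∫u²/∫(u')² → 0), and α = 1 would force 0 ≥ (1−c)∫u², impossible since c < 1; so 1−α > 0. By the sharp Poincaré inequality on H^1_0 of an interval of length L, ∫(u')² ≥ (π/L)²∫u² with equality for the first sine mode sin(π(x−x₀)/L) (x₀ the left endpoint), so the inequality holds for all u iff (1−α)(π/L)² ≥ α − c, i.e. α ≤ ((π/L)² + c)/((π/L)² + 1) = (1 + c(L/π)²)/(1 + (L/π)²). (Direct route, valid since c ≤ 0: Poincaré gives c∫u² ≥ c(L/π)²∫(u')², so a(u,u) ≥ (1 + c(L/π)²)∫(u')², while ||u||_{H^1}² ≤ (1 + (L/π)²)∫(u')²; dividing yields the same α.) With (π/L)² = π^2 and c = -5/4, the largest admissible constant is α = ((π/L)² + c)/((π/L)² + 1).
Simplifying, α = (-5/4 + π^2)/(1 + π^2).


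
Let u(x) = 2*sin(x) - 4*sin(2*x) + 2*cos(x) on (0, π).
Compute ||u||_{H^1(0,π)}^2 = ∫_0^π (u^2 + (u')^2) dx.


||u||_{H^1(0,π)}^2 = -128/3 + 48*π

u'(x) = -2*sin(x) + 2*cos(x) - 8*cos(2*x).
Expand u² and (u')² and integrate term by term on (0, π), using: for integers n ≥ 1, ∫_0^π sin²(nx) dx = ∫_0^π cos²(nx) dx = π/2; for n ≠ n', ∫_0^π sin(nx)sin(n'x) dx = ∫_0^π cos(nx)cos(n'x) dx = 0; and by product-to-sum, ∫_0^π sin(nx)cos(n'x) dx = ½∫_0^π [sin((n+n')x) + sin((n−n')x)] dx, which is 0 when n+n' is even and 2n/(n²−n'²) when n+n' is odd (it need not vanish on (0, π)).
  u² squared terms: (-4)²·∫sin(2x)² dx = 16·π/2 = 8*π;  (2)²·∫cos(x)² dx = 4·π/2 = 2*π;  (2)²·∫sin(x)² dx = 4·π/2 = 2*π.
  u² cross terms: 2·(-4)·(2)·∫sin(2x)·cos(x) dx = -16·(4/3) = -64/3;  2·(-4)·(2)·∫sin(2x)·sin(x) dx = -16·(0) = 0;  2·(2)·(2)·∫cos(x)·sin(x) dx = 8·(0) = 0.
  So ∫_0^π u² dx = 8*π + 2*π + 2*π − 64/3 + 0 + 0 = -64/3 + 12*π.
  (u')² squared terms: (-8)²·∫cos(2x)² dx = 64·π/2 = 32*π;  (-2)²·∫sin(x)² dx = 4·π/2 = 2*π;  (2)²·∫cos(x)² dx = 4·π/2 = 2*π.
  (u')² cross terms: 2·(-8)·(-2)·∫cos(2x)·sin(x) dx = 32·(-2/3) = -64/3;  2·(-8)·(2)·∫cos(2x)·cos(x) dx = -32·(0) = 0;  2·(-2)·(2)·∫sin(x)·cos(x) dx = -8·(0) = 0.
  So ∫_0^π (u')² dx = 32*π + 2*π + 2*π − 64/3 + 0 + 0 = -64/3 + 36*π.
||u||_{H^1}^2 = (-64/3 + 12*π) + (-64/3 + 36*π) = -128/3 + 48*π.
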